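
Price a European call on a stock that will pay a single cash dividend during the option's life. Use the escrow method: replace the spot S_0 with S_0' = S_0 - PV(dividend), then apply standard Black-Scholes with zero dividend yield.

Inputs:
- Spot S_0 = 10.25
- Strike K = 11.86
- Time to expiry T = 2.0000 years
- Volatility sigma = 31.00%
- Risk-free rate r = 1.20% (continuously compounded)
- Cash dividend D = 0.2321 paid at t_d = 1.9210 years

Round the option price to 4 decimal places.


Answer: Price = 1.1950

Derivation:
PV(D) = D * exp(-r * t_d) = 0.2321 * 0.97721167 = 0.22681083
S_0' = S_0 - PV(D) = 10.2500 - 0.22681083 = 10.02318917
d1 = (ln(S_0'/K) + (r + sigma^2/2)*T) / (sigma*sqrt(T)) = -0.10987542
d2 = d1 - sigma*sqrt(T) = -0.54828163
exp(-rT) = 0.97628571
N(d1) = 0.45625409; N(d2) = 0.29174927
C = S_0' * N(d1) - K * exp(-rT) * N(d2) = 10.02318917 * 0.45625409 - 11.8600 * 0.97628571 * 0.29174927 = 1.1950


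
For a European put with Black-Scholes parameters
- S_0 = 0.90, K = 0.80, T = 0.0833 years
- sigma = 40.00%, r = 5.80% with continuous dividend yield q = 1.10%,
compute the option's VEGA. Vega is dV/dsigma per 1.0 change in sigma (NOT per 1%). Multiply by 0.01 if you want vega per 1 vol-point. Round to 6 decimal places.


d1 = 1.1118711001; d2 = 0.9964241426
phi(d1) = 0.2150107602; exp(-qT) = 0.9990841197; exp(-rT) = 0.9951802524
Vega = S * exp(-qT) * phi(d1) * sqrt(T) = 0.9000 * 0.9990841197 * 0.2150107602 * 0.2886173938 = 0.055799

Answer: Vega = 0.055799


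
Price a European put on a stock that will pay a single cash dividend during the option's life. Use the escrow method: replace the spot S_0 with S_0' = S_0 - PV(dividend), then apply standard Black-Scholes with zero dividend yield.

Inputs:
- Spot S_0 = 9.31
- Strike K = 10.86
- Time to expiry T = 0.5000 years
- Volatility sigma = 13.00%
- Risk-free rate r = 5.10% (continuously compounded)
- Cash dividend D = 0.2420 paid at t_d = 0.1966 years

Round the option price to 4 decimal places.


Answer: Price = 1.5334

Derivation:
PV(D) = D * exp(-r * t_d) = 0.2420 * 0.99002350 = 0.23958569
S_0' = S_0 - PV(D) = 9.3100 - 0.23958569 = 9.07041431
d1 = (ln(S_0'/K) + (r + sigma^2/2)*T) / (sigma*sqrt(T)) = -1.63552027
d2 = d1 - sigma*sqrt(T) = -1.72744416
exp(-rT) = 0.97482238
N(-d1) = 0.94902999; N(-d2) = 0.95795604
P = K * exp(-rT) * N(-d2) - S_0' * N(-d1) = 10.8600 * 0.97482238 * 0.95795604 - 9.07041431 * 0.94902999 = 1.5334


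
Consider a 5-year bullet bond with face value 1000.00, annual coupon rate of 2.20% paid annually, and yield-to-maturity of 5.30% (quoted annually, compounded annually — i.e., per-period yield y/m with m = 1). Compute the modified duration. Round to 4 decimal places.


Answer: Modified duration = 4.5307

Derivation:
Coupon per period c = face * coupon_rate / m = 22.000000
Periods per year m = 1; per-period yield y/m = 0.053000
Number of cashflows N = 5
Cashflows (t years, CF_t, discount factor 1/(1+y/m)^(m*t), PV):
  t = 1.0000: CF_t = 22.000000, DF = 0.949668, PV = 20.892688
  t = 2.0000: CF_t = 22.000000, DF = 0.901869, PV = 19.841109
  t = 3.0000: CF_t = 22.000000, DF = 0.856475, PV = 18.842458
  t = 4.0000: CF_t = 22.000000, DF = 0.813367, PV = 17.894073
  t = 5.0000: CF_t = 1022.000000, DF = 0.772428, PV = 789.421663
Price P = sum_t PV_t = 866.891990
First compute Macaulay numerator sum_t t * PV_t:
  t * PV_t at t = 1.0000: 20.892688
  t * PV_t at t = 2.0000: 39.682218
  t * PV_t at t = 3.0000: 56.527375
  t * PV_t at t = 4.0000: 71.576291
  t * PV_t at t = 5.0000: 3947.108314
Macaulay duration D = 4135.786885 / 866.891990 = 4.770821
Modified duration = D / (1 + y/m) = 4.770821 / (1 + 0.053000) = 4.530695


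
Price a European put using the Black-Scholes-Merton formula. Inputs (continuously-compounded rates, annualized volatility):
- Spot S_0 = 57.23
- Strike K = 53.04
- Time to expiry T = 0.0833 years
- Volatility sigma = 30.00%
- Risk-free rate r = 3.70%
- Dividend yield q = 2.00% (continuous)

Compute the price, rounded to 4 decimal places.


Answer: Price = 0.4825

Derivation:
d1 = (ln(S/K) + (r - q + 0.5*sigma^2) * T) / (sigma * sqrt(T)) = 0.93776388
d2 = d1 - sigma * sqrt(T) = 0.85117867
exp(-rT) = 0.99692264; exp(-qT) = 0.99833539
P = K * exp(-rT) * N(-d2) - S_0 * exp(-qT) * N(-d1)
N(-d1) = 0.17418288; N(-d2) = 0.19733506
P = 53.0400 * 0.99692264 * 0.19733506 - 57.2300 * 0.99833539 * 0.17418288 = 0.4825


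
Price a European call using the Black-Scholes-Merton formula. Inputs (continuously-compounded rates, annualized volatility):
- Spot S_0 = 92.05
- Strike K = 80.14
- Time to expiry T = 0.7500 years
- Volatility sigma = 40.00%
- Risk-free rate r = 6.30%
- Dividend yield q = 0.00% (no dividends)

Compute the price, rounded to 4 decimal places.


Answer: Price = 20.9945

Derivation:
d1 = (ln(S/K) + (r - q + 0.5*sigma^2) * T) / (sigma * sqrt(T)) = 0.70958312
d2 = d1 - sigma * sqrt(T) = 0.36317296
exp(-rT) = 0.95384891; exp(-qT) = 1.00000000
C = S_0 * exp(-qT) * N(d1) - K * exp(-rT) * N(d2)
N(d1) = 0.76101865; N(d2) = 0.64176216
C = 92.0500 * 1.00000000 * 0.76101865 - 80.1400 * 0.95384891 * 0.64176216 = 20.9945


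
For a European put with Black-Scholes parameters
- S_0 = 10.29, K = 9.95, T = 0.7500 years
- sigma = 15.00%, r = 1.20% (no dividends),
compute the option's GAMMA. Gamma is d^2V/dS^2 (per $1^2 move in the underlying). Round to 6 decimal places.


d1 = 0.3928868480; d2 = 0.2629830374
phi(d1) = 0.3693101139; exp(-qT) = 1.0000000000; exp(-rT) = 0.9910403788
Gamma = exp(-qT) * phi(d1) / (S * sigma * sqrt(T)) = 1.0000000000 * 0.3693101139 / (10.2900 * 0.1500 * 0.8660254038) = 0.276283

Answer: Gamma = 0.276283


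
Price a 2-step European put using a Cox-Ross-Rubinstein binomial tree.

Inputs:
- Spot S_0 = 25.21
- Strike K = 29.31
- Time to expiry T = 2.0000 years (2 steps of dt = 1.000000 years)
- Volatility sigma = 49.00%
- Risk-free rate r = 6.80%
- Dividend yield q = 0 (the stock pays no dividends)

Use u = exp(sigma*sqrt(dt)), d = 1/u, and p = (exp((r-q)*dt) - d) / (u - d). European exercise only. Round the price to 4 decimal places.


Answer: Price = V(0,0) = 7.0323

Derivation:
dt = T/N = 1.000000
u = exp(sigma*sqrt(dt)) = 1.632316; d = 1/u = 0.612626
p = (exp((r-q)*dt) - d) / (u - d) = 0.448900
Discount per step: exp(-r*dt) = 0.934260
Stock lattice S(k, i) with i counting down-moves:
  k=0: S(0,0) = 25.2100
  k=1: S(1,0) = 41.1507; S(1,1) = 15.4443
  k=2: S(2,0) = 67.1709; S(2,1) = 25.2100; S(2,2) = 9.4616
Terminal payoffs V(N, i) = max(K - S_T, 0):
  V(2,0) = 0.000000; V(2,1) = 4.100000; V(2,2) = 19.848407
Backward induction: V(k, i) = exp(-r*dt) * [p * V(k+1, i) + (1-p) * V(k+1, i+1)].
  V(1,0) = exp(-r*dt) * [p*0.000000 + (1-p)*4.100000] = 2.110970
  V(1,1) = exp(-r*dt) * [p*4.100000 + (1-p)*19.848407] = 11.938863
  V(0,0) = exp(-r*dt) * [p*2.110970 + (1-p)*11.938863] = 7.032291


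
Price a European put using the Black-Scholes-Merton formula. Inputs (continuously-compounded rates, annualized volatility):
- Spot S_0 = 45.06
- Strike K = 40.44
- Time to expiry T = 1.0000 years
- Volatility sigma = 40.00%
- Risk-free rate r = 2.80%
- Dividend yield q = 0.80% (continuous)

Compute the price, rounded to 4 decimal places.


d1 = (ln(S/K) + (r - q + 0.5*sigma^2) * T) / (sigma * sqrt(T)) = 0.52043885
d2 = d1 - sigma * sqrt(T) = 0.12043885
exp(-rT) = 0.97238837; exp(-qT) = 0.99203191
P = K * exp(-rT) * N(-d2) - S_0 * exp(-qT) * N(-d1)
N(-d1) = 0.30137887; N(-d2) = 0.45206776
P = 40.4400 * 0.97238837 * 0.45206776 - 45.0600 * 0.99203191 * 0.30137887 = 4.3049

Answer: Price = 4.3049


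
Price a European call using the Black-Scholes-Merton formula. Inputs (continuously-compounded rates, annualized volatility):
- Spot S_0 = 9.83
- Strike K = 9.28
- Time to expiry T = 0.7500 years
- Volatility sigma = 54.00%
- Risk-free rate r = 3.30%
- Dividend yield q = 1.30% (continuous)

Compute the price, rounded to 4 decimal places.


Answer: Price = 2.0980

Derivation:
d1 = (ln(S/K) + (r - q + 0.5*sigma^2) * T) / (sigma * sqrt(T)) = 0.38902158
d2 = d1 - sigma * sqrt(T) = -0.07863214
exp(-rT) = 0.97555377; exp(-qT) = 0.99029738
C = S_0 * exp(-qT) * N(d1) - K * exp(-rT) * N(d2)
N(d1) = 0.65136991; N(d2) = 0.46866261
C = 9.8300 * 0.99029738 * 0.65136991 - 9.2800 * 0.97555377 * 0.46866261 = 2.0980


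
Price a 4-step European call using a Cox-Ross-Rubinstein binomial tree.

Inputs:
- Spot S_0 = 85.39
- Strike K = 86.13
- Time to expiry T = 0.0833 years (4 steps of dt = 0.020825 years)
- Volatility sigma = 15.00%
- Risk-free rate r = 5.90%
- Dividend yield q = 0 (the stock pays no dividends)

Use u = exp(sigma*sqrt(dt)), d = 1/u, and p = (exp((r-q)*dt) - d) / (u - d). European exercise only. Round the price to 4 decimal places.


dt = T/N = 0.020825
u = exp(sigma*sqrt(dt)) = 1.021882; d = 1/u = 0.978586
p = (exp((r-q)*dt) - d) / (u - d) = 0.522985
Discount per step: exp(-r*dt) = 0.998772
Stock lattice S(k, i) with i counting down-moves:
  k=0: S(0,0) = 85.3900
  k=1: S(1,0) = 87.2585; S(1,1) = 83.5615
  k=2: S(2,0) = 89.1679; S(2,1) = 85.3900; S(2,2) = 81.7721
  k=3: S(3,0) = 91.1191; S(3,1) = 87.2585; S(3,2) = 83.5615; S(3,3) = 80.0211
  k=4: S(4,0) = 93.1130; S(4,1) = 89.1679; S(4,2) = 85.3900; S(4,3) = 81.7721; S(4,4) = 78.3075
Terminal payoffs V(N, i) = max(S_T - K, 0):
  V(4,0) = 6.983038; V(4,1) = 3.037944; V(4,2) = 0.000000; V(4,3) = 0.000000; V(4,4) = 0.000000
Backward induction: V(k, i) = exp(-r*dt) * [p * V(k+1, i) + (1-p) * V(k+1, i+1)].
  V(3,0) = exp(-r*dt) * [p*6.983038 + (1-p)*3.037944] = 5.094904
  V(3,1) = exp(-r*dt) * [p*3.037944 + (1-p)*0.000000] = 1.586847
  V(3,2) = exp(-r*dt) * [p*0.000000 + (1-p)*0.000000] = 0.000000
  V(3,3) = exp(-r*dt) * [p*0.000000 + (1-p)*0.000000] = 0.000000
  V(2,0) = exp(-r*dt) * [p*5.094904 + (1-p)*1.586847] = 3.417305
  V(2,1) = exp(-r*dt) * [p*1.586847 + (1-p)*0.000000] = 0.828878
  V(2,2) = exp(-r*dt) * [p*0.000000 + (1-p)*0.000000] = 0.000000
  V(1,0) = exp(-r*dt) * [p*3.417305 + (1-p)*0.828878] = 2.179905
  V(1,1) = exp(-r*dt) * [p*0.828878 + (1-p)*0.000000] = 0.432958
  V(0,0) = exp(-r*dt) * [p*2.179905 + (1-p)*0.432958] = 1.344931

Answer: Price = V(0,0) = 1.3449


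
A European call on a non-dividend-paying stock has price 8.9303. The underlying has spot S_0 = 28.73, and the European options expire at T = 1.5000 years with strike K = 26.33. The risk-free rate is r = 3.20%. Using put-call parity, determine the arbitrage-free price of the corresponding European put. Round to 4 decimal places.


Answer: Put price = 5.2963

Derivation:
Put-call parity: C - P = S_0 * exp(-qT) - K * exp(-rT).
S_0 * exp(-qT) = 28.7300 * 1.00000000 = 28.73000000
K * exp(-rT) = 26.3300 * 0.95313379 = 25.09601261
P = C - S*exp(-qT) + K*exp(-rT)
P = 8.9303 - 28.73000000 + 25.09601261 = 5.2963


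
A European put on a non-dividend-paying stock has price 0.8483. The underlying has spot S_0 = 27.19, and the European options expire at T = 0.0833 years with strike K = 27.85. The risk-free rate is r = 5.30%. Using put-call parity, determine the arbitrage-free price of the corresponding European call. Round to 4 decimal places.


Answer: Call price = 0.3110

Derivation:
Put-call parity: C - P = S_0 * exp(-qT) - K * exp(-rT).
S_0 * exp(-qT) = 27.1900 * 1.00000000 = 27.19000000
K * exp(-rT) = 27.8500 * 0.99559483 = 27.72731605
C = P + S*exp(-qT) - K*exp(-rT)
C = 0.8483 + 27.19000000 - 27.72731605 = 0.3110


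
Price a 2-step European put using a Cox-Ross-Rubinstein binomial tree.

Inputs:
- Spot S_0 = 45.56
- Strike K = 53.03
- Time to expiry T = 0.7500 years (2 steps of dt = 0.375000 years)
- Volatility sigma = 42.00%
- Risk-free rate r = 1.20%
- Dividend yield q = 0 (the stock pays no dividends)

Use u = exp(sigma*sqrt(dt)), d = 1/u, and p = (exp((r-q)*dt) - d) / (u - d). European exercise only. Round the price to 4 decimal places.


dt = T/N = 0.375000
u = exp(sigma*sqrt(dt)) = 1.293299; d = 1/u = 0.773216
p = (exp((r-q)*dt) - d) / (u - d) = 0.444725
Discount per step: exp(-r*dt) = 0.995510
Stock lattice S(k, i) with i counting down-moves:
  k=0: S(0,0) = 45.5600
  k=1: S(1,0) = 58.9227; S(1,1) = 35.2277
  k=2: S(2,0) = 76.2047; S(2,1) = 45.5600; S(2,2) = 27.2387
Terminal payoffs V(N, i) = max(K - S_T, 0):
  V(2,0) = 0.000000; V(2,1) = 7.470000; V(2,2) = 25.791340
Backward induction: V(k, i) = exp(-r*dt) * [p * V(k+1, i) + (1-p) * V(k+1, i+1)].
  V(1,0) = exp(-r*dt) * [p*0.000000 + (1-p)*7.470000] = 4.129281
  V(1,1) = exp(-r*dt) * [p*7.470000 + (1-p)*25.791340] = 17.564166
  V(0,0) = exp(-r*dt) * [p*4.129281 + (1-p)*17.564166] = 11.537302

Answer: Price = V(0,0) = 11.5373


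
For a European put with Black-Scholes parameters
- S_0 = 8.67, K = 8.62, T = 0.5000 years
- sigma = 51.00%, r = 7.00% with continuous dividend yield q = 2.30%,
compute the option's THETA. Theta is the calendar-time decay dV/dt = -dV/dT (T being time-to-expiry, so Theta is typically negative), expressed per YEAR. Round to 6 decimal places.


Answer: Theta = -0.955532

Derivation:
d1 = 0.2615150024; d2 = -0.0991094560
phi(d1) = 0.3855310357; exp(-qT) = 0.9885658722; exp(-rT) = 0.9656054163
Theta = -S*exp(-qT)*phi(d1)*sigma/(2*sqrt(T)) + r*K*exp(-rT)*N(-d2) - q*S*exp(-qT)*N(-d1)
N(-d1) = 0.3968476908; N(-d2) = 0.5394743179; sqrt(T) = 0.7071067812
Term 1 = -8.6700 * 0.9885658722 * 0.3855310357 * 0.5100 / (2 * 0.7071067812) = -1.1916239797
Term 2 = 0.0700 * 8.6200 * 0.9656054163 * 0.5394743179 = 0.3143227197
Term 3 = -0.0230 * 8.6700 * 0.9885658722 * 0.3968476908 = -0.0782305538
Theta = -1.1916239797 + (0.3143227197) + (-0.0782305538) = -0.955532


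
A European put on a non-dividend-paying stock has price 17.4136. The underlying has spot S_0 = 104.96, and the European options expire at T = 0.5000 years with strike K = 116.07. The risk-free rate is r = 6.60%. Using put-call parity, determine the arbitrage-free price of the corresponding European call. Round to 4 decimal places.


Put-call parity: C - P = S_0 * exp(-qT) - K * exp(-rT).
S_0 * exp(-qT) = 104.9600 * 1.00000000 = 104.96000000
K * exp(-rT) = 116.0700 * 0.96753856 = 112.30220061
C = P + S*exp(-qT) - K*exp(-rT)
C = 17.4136 + 104.96000000 - 112.30220061 = 10.0714

Answer: Call price = 10.0714


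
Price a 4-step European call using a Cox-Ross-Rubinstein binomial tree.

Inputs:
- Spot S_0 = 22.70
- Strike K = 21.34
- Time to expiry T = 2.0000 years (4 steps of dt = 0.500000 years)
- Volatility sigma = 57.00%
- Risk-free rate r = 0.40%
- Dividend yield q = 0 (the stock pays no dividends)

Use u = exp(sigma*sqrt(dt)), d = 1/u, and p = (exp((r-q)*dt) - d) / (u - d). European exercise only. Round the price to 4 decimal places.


dt = T/N = 0.500000
u = exp(sigma*sqrt(dt)) = 1.496383; d = 1/u = 0.668278
p = (exp((r-q)*dt) - d) / (u - d) = 0.402997
Discount per step: exp(-r*dt) = 0.998002
Stock lattice S(k, i) with i counting down-moves:
  k=0: S(0,0) = 22.7000
  k=1: S(1,0) = 33.9679; S(1,1) = 15.1699
  k=2: S(2,0) = 50.8290; S(2,1) = 22.7000; S(2,2) = 10.1377
  k=3: S(3,0) = 76.0596; S(3,1) = 33.9679; S(3,2) = 15.1699; S(3,3) = 6.7748
  k=4: S(4,0) = 113.8143; S(4,1) = 50.8290; S(4,2) = 22.7000; S(4,3) = 10.1377; S(4,4) = 4.5275
Terminal payoffs V(N, i) = max(S_T - K, 0):
  V(4,0) = 92.474324; V(4,1) = 29.488980; V(4,2) = 1.360000; V(4,3) = 0.000000; V(4,4) = 0.000000
Backward induction: V(k, i) = exp(-r*dt) * [p * V(k+1, i) + (1-p) * V(k+1, i+1)].
  V(3,0) = exp(-r*dt) * [p*92.474324 + (1-p)*29.488980] = 54.762258
  V(3,1) = exp(-r*dt) * [p*29.488980 + (1-p)*1.360000] = 12.670532
  V(3,2) = exp(-r*dt) * [p*1.360000 + (1-p)*0.000000] = 0.546981
  V(3,3) = exp(-r*dt) * [p*0.000000 + (1-p)*0.000000] = 0.000000
  V(2,0) = exp(-r*dt) * [p*54.762258 + (1-p)*12.670532] = 29.574169
  V(2,1) = exp(-r*dt) * [p*12.670532 + (1-p)*0.546981] = 5.421882
  V(2,2) = exp(-r*dt) * [p*0.546981 + (1-p)*0.000000] = 0.219991
  V(1,0) = exp(-r*dt) * [p*29.574169 + (1-p)*5.421882] = 15.124904
  V(1,1) = exp(-r*dt) * [p*5.421882 + (1-p)*0.219991] = 2.311710
  V(0,0) = exp(-r*dt) * [p*15.124904 + (1-p)*2.311710] = 7.460455

Answer: Price = V(0,0) = 7.4605


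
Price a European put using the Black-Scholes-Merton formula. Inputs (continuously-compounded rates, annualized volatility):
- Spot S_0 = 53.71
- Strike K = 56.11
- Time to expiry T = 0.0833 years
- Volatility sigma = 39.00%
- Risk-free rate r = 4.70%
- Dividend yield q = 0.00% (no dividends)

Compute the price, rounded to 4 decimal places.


Answer: Price = 3.7019

Derivation:
d1 = (ln(S/K) + (r - q + 0.5*sigma^2) * T) / (sigma * sqrt(T)) = -0.29730409
d2 = d1 - sigma * sqrt(T) = -0.40986487
exp(-rT) = 0.99609255; exp(-qT) = 1.00000000
P = K * exp(-rT) * N(-d2) - S_0 * exp(-qT) * N(-d1)
N(-d1) = 0.61688282; N(-d2) = 0.65904746
P = 56.1100 * 0.99609255 * 0.65904746 - 53.7100 * 1.00000000 * 0.61688282 = 3.7019


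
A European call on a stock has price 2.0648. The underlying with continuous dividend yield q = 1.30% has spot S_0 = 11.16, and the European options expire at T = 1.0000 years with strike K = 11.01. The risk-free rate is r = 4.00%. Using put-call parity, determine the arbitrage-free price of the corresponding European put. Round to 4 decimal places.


Answer: Put price = 1.6272

Derivation:
Put-call parity: C - P = S_0 * exp(-qT) - K * exp(-rT).
S_0 * exp(-qT) = 11.1600 * 0.98708414 = 11.01585895
K * exp(-rT) = 11.0100 * 0.96078944 = 10.57829173
P = C - S*exp(-qT) + K*exp(-rT)
P = 2.0648 - 11.01585895 + 10.57829173 = 1.6272


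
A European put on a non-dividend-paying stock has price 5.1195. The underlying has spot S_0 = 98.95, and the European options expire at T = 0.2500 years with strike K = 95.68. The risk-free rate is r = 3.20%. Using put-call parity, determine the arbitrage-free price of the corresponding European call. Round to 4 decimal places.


Answer: Call price = 9.1519

Derivation:
Put-call parity: C - P = S_0 * exp(-qT) - K * exp(-rT).
S_0 * exp(-qT) = 98.9500 * 1.00000000 = 98.95000000
K * exp(-rT) = 95.6800 * 0.99203191 = 94.91761361
C = P + S*exp(-qT) - K*exp(-rT)
C = 5.1195 + 98.95000000 - 94.91761361 = 9.1519


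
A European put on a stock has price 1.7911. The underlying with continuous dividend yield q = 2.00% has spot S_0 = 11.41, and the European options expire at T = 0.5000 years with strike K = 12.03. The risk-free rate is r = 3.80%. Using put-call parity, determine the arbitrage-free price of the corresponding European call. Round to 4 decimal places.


Answer: Call price = 1.2840

Derivation:
Put-call parity: C - P = S_0 * exp(-qT) - K * exp(-rT).
S_0 * exp(-qT) = 11.4100 * 0.99004983 = 11.29646860
K * exp(-rT) = 12.0300 * 0.98117936 = 11.80358773
C = P + S*exp(-qT) - K*exp(-rT)
C = 1.7911 + 11.29646860 - 11.80358773 = 1.2840


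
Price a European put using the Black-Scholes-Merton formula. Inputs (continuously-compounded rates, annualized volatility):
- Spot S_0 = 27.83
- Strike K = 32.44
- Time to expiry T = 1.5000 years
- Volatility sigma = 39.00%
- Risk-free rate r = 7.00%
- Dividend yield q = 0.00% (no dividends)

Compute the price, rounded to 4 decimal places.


Answer: Price = 6.0983

Derivation:
d1 = (ln(S/K) + (r - q + 0.5*sigma^2) * T) / (sigma * sqrt(T)) = 0.13775207
d2 = d1 - sigma * sqrt(T) = -0.33989843
exp(-rT) = 0.90032452; exp(-qT) = 1.00000000
P = K * exp(-rT) * N(-d2) - S_0 * exp(-qT) * N(-d1)
N(-d1) = 0.44521818; N(-d2) = 0.63303349
P = 32.4400 * 0.90032452 * 0.63303349 - 27.8300 * 1.00000000 * 0.44521818 = 6.0983


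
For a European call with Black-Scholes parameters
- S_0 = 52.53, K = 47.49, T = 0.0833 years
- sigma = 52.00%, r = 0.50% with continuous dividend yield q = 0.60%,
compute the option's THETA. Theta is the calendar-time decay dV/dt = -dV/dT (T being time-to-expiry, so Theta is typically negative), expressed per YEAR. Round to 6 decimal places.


Answer: Theta = -14.208558

Derivation:
d1 = 0.7465575188; d2 = 0.5964764740
phi(d1) = 0.3019141427; exp(-qT) = 0.9995003249; exp(-rT) = 0.9995835867
Theta = -S*exp(-qT)*phi(d1)*sigma/(2*sqrt(T)) - r*K*exp(-rT)*N(d2) + q*S*exp(-qT)*N(d1)
N(d1) = 0.7723346503; N(d2) = 0.7245715171; sqrt(T) = 0.2886173938
Term 1 = -52.5300 * 0.9995003249 * 0.3019141427 * 0.5200 / (2 * 0.2886173938) = -14.2798828655
Term 2 = -0.0050 * 47.4900 * 0.9995835867 * 0.7245715171 = -0.1719778630
Term 3 = 0.0060 * 52.5300 * 0.9995003249 * 0.7723346503 = 0.2433028020
Theta = -14.2798828655 + (-0.1719778630) + (0.2433028020) = -14.208558


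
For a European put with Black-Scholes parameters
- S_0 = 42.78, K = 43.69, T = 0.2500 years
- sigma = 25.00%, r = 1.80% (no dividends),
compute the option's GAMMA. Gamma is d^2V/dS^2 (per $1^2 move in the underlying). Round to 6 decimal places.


d1 = -0.0698883145; d2 = -0.1948883145
phi(d1) = 0.3979691770; exp(-qT) = 1.0000000000; exp(-rT) = 0.9955101098
Gamma = exp(-qT) * phi(d1) / (S * sigma * sqrt(T)) = 1.0000000000 * 0.3979691770 / (42.7800 * 0.2500 * 0.5000000000) = 0.074422

Answer: Gamma = 0.074422


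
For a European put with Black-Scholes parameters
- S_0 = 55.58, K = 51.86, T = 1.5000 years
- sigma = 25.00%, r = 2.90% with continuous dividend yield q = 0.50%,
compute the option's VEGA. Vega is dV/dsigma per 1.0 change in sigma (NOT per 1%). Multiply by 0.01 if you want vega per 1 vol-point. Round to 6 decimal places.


Answer: Vega = 23.823006

Derivation:
d1 = 0.4969219231; d2 = 0.1907357053
phi(d1) = 0.3526059156; exp(-qT) = 0.9925280548; exp(-rT) = 0.9574325541
Vega = S * exp(-qT) * phi(d1) * sqrt(T) = 55.5800 * 0.9925280548 * 0.3526059156 * 1.2247448714 = 23.823006


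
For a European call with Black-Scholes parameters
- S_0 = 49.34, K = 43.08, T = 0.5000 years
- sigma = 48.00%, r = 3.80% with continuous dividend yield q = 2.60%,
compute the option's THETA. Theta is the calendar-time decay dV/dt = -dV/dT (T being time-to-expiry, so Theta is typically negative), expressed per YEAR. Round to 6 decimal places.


Answer: Theta = -5.597250

Derivation:
d1 = 0.5871233081; d2 = 0.2477120531
phi(d1) = 0.3357812332; exp(-qT) = 0.9870841350; exp(-rT) = 0.9811793622
Theta = -S*exp(-qT)*phi(d1)*sigma/(2*sqrt(T)) - r*K*exp(-rT)*N(d2) + q*S*exp(-qT)*N(d1)
N(d1) = 0.7214395527; N(d2) = 0.5978213973; sqrt(T) = 0.7071067812
Term 1 = -49.3400 * 0.9870841350 * 0.3357812332 * 0.4800 / (2 * 0.7071067812) = -5.5505494506
Term 2 = -0.0380 * 43.0800 * 0.9811793622 * 0.5978213973 = -0.9602385811
Term 3 = 0.0260 * 49.3400 * 0.9870841350 * 0.7214395527 = 0.9135379923
Theta = -5.5505494506 + (-0.9602385811) + (0.9135379923) = -5.597250


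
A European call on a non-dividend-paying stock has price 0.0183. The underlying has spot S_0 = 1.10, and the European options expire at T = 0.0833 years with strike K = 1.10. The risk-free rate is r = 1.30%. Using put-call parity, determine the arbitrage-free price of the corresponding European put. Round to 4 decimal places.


Answer: Put price = 0.0171

Derivation:
Put-call parity: C - P = S_0 * exp(-qT) - K * exp(-rT).
S_0 * exp(-qT) = 1.1000 * 1.00000000 = 1.10000000
K * exp(-rT) = 1.1000 * 0.99891769 = 1.09880945
P = C - S*exp(-qT) + K*exp(-rT)
P = 0.0183 - 1.10000000 + 1.09880945 = 0.0171


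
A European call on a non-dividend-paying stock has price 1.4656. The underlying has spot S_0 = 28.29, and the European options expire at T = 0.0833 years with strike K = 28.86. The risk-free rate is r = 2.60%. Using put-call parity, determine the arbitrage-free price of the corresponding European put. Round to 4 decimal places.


Put-call parity: C - P = S_0 * exp(-qT) - K * exp(-rT).
S_0 * exp(-qT) = 28.2900 * 1.00000000 = 28.29000000
K * exp(-rT) = 28.8600 * 0.99783654 = 28.79756265
P = C - S*exp(-qT) + K*exp(-rT)
P = 1.4656 - 28.29000000 + 28.79756265 = 1.9732

Answer: Put price = 1.9732


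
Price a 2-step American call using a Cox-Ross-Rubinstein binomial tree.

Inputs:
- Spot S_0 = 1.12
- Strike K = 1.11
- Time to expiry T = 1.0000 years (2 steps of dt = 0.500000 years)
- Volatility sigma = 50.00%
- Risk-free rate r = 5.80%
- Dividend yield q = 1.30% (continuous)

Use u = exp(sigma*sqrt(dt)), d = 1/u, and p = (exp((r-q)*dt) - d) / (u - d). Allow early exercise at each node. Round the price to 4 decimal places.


dt = T/N = 0.500000
u = exp(sigma*sqrt(dt)) = 1.424119; d = 1/u = 0.702189
p = (exp((r-q)*dt) - d) / (u - d) = 0.444041
Discount per step: exp(-r*dt) = 0.971416
Stock lattice S(k, i) with i counting down-moves:
  k=0: S(0,0) = 1.1200
  k=1: S(1,0) = 1.5950; S(1,1) = 0.7865
  k=2: S(2,0) = 2.2715; S(2,1) = 1.1200; S(2,2) = 0.5522
Terminal payoffs V(N, i) = max(S_T - K, 0):
  V(2,0) = 1.161489; V(2,1) = 0.010000; V(2,2) = 0.000000
Backward induction: V(k, i) = exp(-r*dt) * [p * V(k+1, i) + (1-p) * V(k+1, i+1)]; then take max(V_cont, immediate exercise) for American.
  V(1,0) = exp(-r*dt) * [p*1.161489 + (1-p)*0.010000] = 0.506407; exercise = 0.485013; V(1,0) = max -> 0.506407
  V(1,1) = exp(-r*dt) * [p*0.010000 + (1-p)*0.000000] = 0.004313; exercise = 0.000000; V(1,1) = max -> 0.004313
  V(0,0) = exp(-r*dt) * [p*0.506407 + (1-p)*0.004313] = 0.220767; exercise = 0.010000; V(0,0) = max -> 0.220767

Answer: Price = V(0,0) = 0.2208


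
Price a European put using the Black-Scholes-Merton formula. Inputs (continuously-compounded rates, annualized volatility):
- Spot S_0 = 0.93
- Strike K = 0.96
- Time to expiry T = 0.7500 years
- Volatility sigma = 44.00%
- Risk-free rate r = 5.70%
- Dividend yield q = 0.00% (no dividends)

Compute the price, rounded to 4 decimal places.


d1 = (ln(S/K) + (r - q + 0.5*sigma^2) * T) / (sigma * sqrt(T)) = 0.21939652
d2 = d1 - sigma * sqrt(T) = -0.16165466
exp(-rT) = 0.95815090; exp(-qT) = 1.00000000
P = K * exp(-rT) * N(-d2) - S_0 * exp(-qT) * N(-d1)
N(-d1) = 0.41317059; N(-d2) = 0.56421109
P = 0.9600 * 0.95815090 * 0.56421109 - 0.9300 * 1.00000000 * 0.41317059 = 0.1347

Answer: Price = 0.1347


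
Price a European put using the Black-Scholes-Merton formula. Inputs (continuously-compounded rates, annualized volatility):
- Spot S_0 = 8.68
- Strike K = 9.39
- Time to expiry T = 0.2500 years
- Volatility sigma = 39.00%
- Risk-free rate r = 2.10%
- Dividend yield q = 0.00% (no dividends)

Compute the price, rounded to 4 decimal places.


d1 = (ln(S/K) + (r - q + 0.5*sigma^2) * T) / (sigma * sqrt(T)) = -0.27877572
d2 = d1 - sigma * sqrt(T) = -0.47377572
exp(-rT) = 0.99476376; exp(-qT) = 1.00000000
P = K * exp(-rT) * N(-d2) - S_0 * exp(-qT) * N(-d1)
N(-d1) = 0.60979152; N(-d2) = 0.68217007
P = 9.3900 * 0.99476376 * 0.68217007 - 8.6800 * 1.00000000 * 0.60979152 = 1.0790

Answer: Price = 1.0790


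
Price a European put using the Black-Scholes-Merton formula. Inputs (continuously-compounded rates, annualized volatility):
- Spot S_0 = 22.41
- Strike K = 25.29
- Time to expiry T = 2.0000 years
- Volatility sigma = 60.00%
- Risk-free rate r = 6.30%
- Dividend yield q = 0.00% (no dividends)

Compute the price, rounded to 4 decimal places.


d1 = (ln(S/K) + (r - q + 0.5*sigma^2) * T) / (sigma * sqrt(T)) = 0.43027239
d2 = d1 - sigma * sqrt(T) = -0.41825575
exp(-rT) = 0.88161485; exp(-qT) = 1.00000000
P = K * exp(-rT) * N(-d2) - S_0 * exp(-qT) * N(-d1)
N(-d1) = 0.33349876; N(-d2) = 0.66211993
P = 25.2900 * 0.88161485 * 0.66211993 - 22.4100 * 1.00000000 * 0.33349876 = 7.2889

Answer: Price = 7.2889


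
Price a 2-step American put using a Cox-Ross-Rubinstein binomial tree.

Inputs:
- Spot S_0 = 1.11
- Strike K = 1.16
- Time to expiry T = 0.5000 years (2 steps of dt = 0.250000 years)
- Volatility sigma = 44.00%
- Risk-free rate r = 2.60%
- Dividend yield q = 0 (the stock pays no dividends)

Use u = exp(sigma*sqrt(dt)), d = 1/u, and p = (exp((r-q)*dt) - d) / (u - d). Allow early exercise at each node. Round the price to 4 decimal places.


dt = T/N = 0.250000
u = exp(sigma*sqrt(dt)) = 1.246077; d = 1/u = 0.802519
p = (exp((r-q)*dt) - d) / (u - d) = 0.459923
Discount per step: exp(-r*dt) = 0.993521
Stock lattice S(k, i) with i counting down-moves:
  k=0: S(0,0) = 1.1100
  k=1: S(1,0) = 1.3831; S(1,1) = 0.8908
  k=2: S(2,0) = 1.7235; S(2,1) = 1.1100; S(2,2) = 0.7149
Terminal payoffs V(N, i) = max(K - S_T, 0):
  V(2,0) = 0.000000; V(2,1) = 0.050000; V(2,2) = 0.445120
Backward induction: V(k, i) = exp(-r*dt) * [p * V(k+1, i) + (1-p) * V(k+1, i+1)]; then take max(V_cont, immediate exercise) for American.
  V(1,0) = exp(-r*dt) * [p*0.000000 + (1-p)*0.050000] = 0.026829; exercise = 0.000000; V(1,0) = max -> 0.026829
  V(1,1) = exp(-r*dt) * [p*0.050000 + (1-p)*0.445120] = 0.261689; exercise = 0.269204; V(1,1) = max -> 0.269204
  V(0,0) = exp(-r*dt) * [p*0.026829 + (1-p)*0.269204] = 0.156708; exercise = 0.050000; V(0,0) = max -> 0.156708

Answer: Price = V(0,0) = 0.1567


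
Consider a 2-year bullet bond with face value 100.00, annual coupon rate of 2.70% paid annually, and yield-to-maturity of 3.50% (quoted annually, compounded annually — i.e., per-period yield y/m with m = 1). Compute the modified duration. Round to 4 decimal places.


Coupon per period c = face * coupon_rate / m = 2.700000
Periods per year m = 1; per-period yield y/m = 0.035000
Number of cashflows N = 2
Cashflows (t years, CF_t, discount factor 1/(1+y/m)^(m*t), PV):
  t = 1.0000: CF_t = 2.700000, DF = 0.966184, PV = 2.608696
  t = 2.0000: CF_t = 102.700000, DF = 0.933511, PV = 95.871549
Price P = sum_t PV_t = 98.480245
First compute Macaulay numerator sum_t t * PV_t:
  t * PV_t at t = 1.0000: 2.608696
  t * PV_t at t = 2.0000: 191.743098
Macaulay duration D = 194.351794 / 98.480245 = 1.973510
Modified duration = D / (1 + y/m) = 1.973510 / (1 + 0.035000) = 1.906773

Answer: Modified duration = 1.9068


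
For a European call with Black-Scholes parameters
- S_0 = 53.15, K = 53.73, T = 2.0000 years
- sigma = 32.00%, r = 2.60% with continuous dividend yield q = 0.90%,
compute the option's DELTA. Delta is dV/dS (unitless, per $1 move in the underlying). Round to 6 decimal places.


d1 = 0.2774214133; d2 = -0.1751269267
phi(d1) = 0.3838820813; exp(-qT) = 0.9821610324; exp(-rT) = 0.9493288668
N(d1) = 0.6092717294
Delta = exp(-qT) * N(d1) = 0.9821610324 * 0.6092717294 = 0.598403

Answer: Delta = 0.598403


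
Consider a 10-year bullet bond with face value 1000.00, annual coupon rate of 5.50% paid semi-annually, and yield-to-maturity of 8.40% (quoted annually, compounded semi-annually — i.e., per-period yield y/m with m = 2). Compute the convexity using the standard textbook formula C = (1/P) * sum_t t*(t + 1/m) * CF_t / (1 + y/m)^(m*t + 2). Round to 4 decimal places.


Coupon per period c = face * coupon_rate / m = 27.500000
Periods per year m = 2; per-period yield y/m = 0.042000
Number of cashflows N = 20
Cashflows (t years, CF_t, discount factor 1/(1+y/m)^(m*t), PV):
  t = 0.5000: CF_t = 27.500000, DF = 0.959693, PV = 26.391555
  t = 1.0000: CF_t = 27.500000, DF = 0.921010, PV = 25.327788
  t = 1.5000: CF_t = 27.500000, DF = 0.883887, PV = 24.306898
  t = 2.0000: CF_t = 27.500000, DF = 0.848260, PV = 23.327157
  t = 2.5000: CF_t = 27.500000, DF = 0.814069, PV = 22.386907
  t = 3.0000: CF_t = 27.500000, DF = 0.781257, PV = 21.484556
  t = 3.5000: CF_t = 27.500000, DF = 0.749766, PV = 20.618576
  t = 4.0000: CF_t = 27.500000, DF = 0.719545, PV = 19.787501
  t = 4.5000: CF_t = 27.500000, DF = 0.690543, PV = 18.989924
  t = 5.0000: CF_t = 27.500000, DF = 0.662709, PV = 18.224495
  t = 5.5000: CF_t = 27.500000, DF = 0.635997, PV = 17.489918
  t = 6.0000: CF_t = 27.500000, DF = 0.610362, PV = 16.784951
  t = 6.5000: CF_t = 27.500000, DF = 0.585760, PV = 16.108398
  t = 7.0000: CF_t = 27.500000, DF = 0.562150, PV = 15.459115
  t = 7.5000: CF_t = 27.500000, DF = 0.539491, PV = 14.836003
  t = 8.0000: CF_t = 27.500000, DF = 0.517746, PV = 14.238007
  t = 8.5000: CF_t = 27.500000, DF = 0.496877, PV = 13.664114
  t = 9.0000: CF_t = 27.500000, DF = 0.476849, PV = 13.113353
  t = 9.5000: CF_t = 27.500000, DF = 0.457629, PV = 12.584792
  t = 10.0000: CF_t = 1027.500000, DF = 0.439183, PV = 451.260636
Price P = sum_t PV_t = 806.384642
Convexity numerator sum_t t*(t + 1/m) * CF_t / (1+y/m)^(m*t + 2):
  t = 0.5000: term = 12.153449
  t = 1.0000: term = 34.990736
  t = 1.5000: term = 67.160722
  t = 2.0000: term = 107.422779
  t = 2.5000: term = 154.639318
  t = 3.0000: term = 207.768757
  t = 3.5000: term = 265.858934
  t = 4.0000: term = 328.040911
  t = 4.5000: term = 393.523166
  t = 5.0000: term = 461.586140
  t = 5.5000: term = 531.577129
  t = 6.0000: term = 602.905486
  t = 6.5000: term = 675.038132
  t = 7.0000: term = 747.495347
  t = 7.5000: term = 819.846830
  t = 8.0000: term = 891.708005
  t = 8.5000: term = 962.736569
  t = 9.0000: term = 1032.629266
  t = 9.5000: term = 1101.118859
  t = 10.0000: term = 43639.655389
Convexity = (1/P) * sum = 53037.855923 / 806.384642 = 65.772403

Answer: Convexity = 65.7724


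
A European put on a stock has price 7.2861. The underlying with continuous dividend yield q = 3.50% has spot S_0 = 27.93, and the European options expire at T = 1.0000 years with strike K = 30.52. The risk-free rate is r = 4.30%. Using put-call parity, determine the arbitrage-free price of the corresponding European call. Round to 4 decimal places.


Answer: Call price = 5.0200

Derivation:
Put-call parity: C - P = S_0 * exp(-qT) - K * exp(-rT).
S_0 * exp(-qT) = 27.9300 * 0.96560542 = 26.96935928
K * exp(-rT) = 30.5200 * 0.95791139 = 29.23545562
C = P + S*exp(-qT) - K*exp(-rT)
C = 7.2861 + 26.96935928 - 29.23545562 = 5.0200


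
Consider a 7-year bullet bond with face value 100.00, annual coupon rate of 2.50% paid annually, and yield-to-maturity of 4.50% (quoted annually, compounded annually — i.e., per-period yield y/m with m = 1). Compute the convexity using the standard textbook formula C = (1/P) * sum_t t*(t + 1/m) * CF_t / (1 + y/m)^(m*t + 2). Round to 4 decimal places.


Answer: Convexity = 46.1471

Derivation:
Coupon per period c = face * coupon_rate / m = 2.500000
Periods per year m = 1; per-period yield y/m = 0.045000
Number of cashflows N = 7
Cashflows (t years, CF_t, discount factor 1/(1+y/m)^(m*t), PV):
  t = 1.0000: CF_t = 2.500000, DF = 0.956938, PV = 2.392344
  t = 2.0000: CF_t = 2.500000, DF = 0.915730, PV = 2.289325
  t = 3.0000: CF_t = 2.500000, DF = 0.876297, PV = 2.190742
  t = 4.0000: CF_t = 2.500000, DF = 0.838561, PV = 2.096403
  t = 5.0000: CF_t = 2.500000, DF = 0.802451, PV = 2.006128
  t = 6.0000: CF_t = 2.500000, DF = 0.767896, PV = 1.919739
  t = 7.0000: CF_t = 102.500000, DF = 0.734828, PV = 75.319917
Price P = sum_t PV_t = 88.214598
Convexity numerator sum_t t*(t + 1/m) * CF_t / (1+y/m)^(m*t + 2):
  t = 1.0000: term = 4.381483
  t = 2.0000: term = 12.578420
  t = 3.0000: term = 24.073531
  t = 4.0000: term = 38.394787
  t = 5.0000: term = 55.112134
  t = 6.0000: term = 73.834438
  t = 7.0000: term = 3862.471415
Convexity = (1/P) * sum = 4070.846209 / 88.214598 = 46.147081


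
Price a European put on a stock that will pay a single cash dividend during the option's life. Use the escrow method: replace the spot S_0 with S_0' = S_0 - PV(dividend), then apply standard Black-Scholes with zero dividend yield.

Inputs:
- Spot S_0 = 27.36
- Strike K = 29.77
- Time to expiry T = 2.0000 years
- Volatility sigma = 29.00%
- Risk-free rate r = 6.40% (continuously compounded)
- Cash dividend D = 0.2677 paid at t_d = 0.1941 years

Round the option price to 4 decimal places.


Answer: Price = 3.8924

Derivation:
PV(D) = D * exp(-r * t_d) = 0.2677 * 0.98765444 = 0.26439509
S_0' = S_0 - PV(D) = 27.3600 - 0.26439509 = 27.09560491
d1 = (ln(S_0'/K) + (r + sigma^2/2)*T) / (sigma*sqrt(T)) = 0.28764704
d2 = d1 - sigma*sqrt(T) = -0.12247490
exp(-rT) = 0.87985338
N(-d1) = 0.38680847; N(-d2) = 0.54873854
P = K * exp(-rT) * N(-d2) - S_0' * N(-d1) = 29.7700 * 0.87985338 * 0.54873854 - 27.09560491 * 0.38680847 = 3.8924


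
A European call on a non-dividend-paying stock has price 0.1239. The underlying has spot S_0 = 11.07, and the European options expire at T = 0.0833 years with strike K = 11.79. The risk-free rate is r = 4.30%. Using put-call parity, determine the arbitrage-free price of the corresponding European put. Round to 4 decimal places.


Put-call parity: C - P = S_0 * exp(-qT) - K * exp(-rT).
S_0 * exp(-qT) = 11.0700 * 1.00000000 = 11.07000000
K * exp(-rT) = 11.7900 * 0.99642451 = 11.74784494
P = C - S*exp(-qT) + K*exp(-rT)
P = 0.1239 - 11.07000000 + 11.74784494 = 0.8017

Answer: Put price = 0.8017


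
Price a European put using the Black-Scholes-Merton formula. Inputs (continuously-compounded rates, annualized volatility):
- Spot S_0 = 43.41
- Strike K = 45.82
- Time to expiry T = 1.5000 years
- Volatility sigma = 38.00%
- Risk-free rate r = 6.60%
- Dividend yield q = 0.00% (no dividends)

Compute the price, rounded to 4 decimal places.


Answer: Price = 6.8935

Derivation:
d1 = (ln(S/K) + (r - q + 0.5*sigma^2) * T) / (sigma * sqrt(T)) = 0.32932563
d2 = d1 - sigma * sqrt(T) = -0.13607742
exp(-rT) = 0.90574271; exp(-qT) = 1.00000000
P = K * exp(-rT) * N(-d2) - S_0 * exp(-qT) * N(-d1)
N(-d1) = 0.37095479; N(-d2) = 0.55411996
P = 45.8200 * 0.90574271 * 0.55411996 - 43.4100 * 1.00000000 * 0.37095479 = 6.8935


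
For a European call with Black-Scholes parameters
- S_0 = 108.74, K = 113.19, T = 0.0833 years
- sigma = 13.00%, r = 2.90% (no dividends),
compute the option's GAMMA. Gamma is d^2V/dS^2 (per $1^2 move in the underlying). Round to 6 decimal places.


Answer: Gamma = 0.060148

Derivation:
d1 = -0.9858280500; d2 = -1.0233483112
phi(d1) = 0.2453996912; exp(-qT) = 1.0000000000; exp(-rT) = 0.9975872155
Gamma = exp(-qT) * phi(d1) / (S * sigma * sqrt(T)) = 1.0000000000 * 0.2453996912 / (108.7400 * 0.1300 * 0.2886173938) = 0.060148


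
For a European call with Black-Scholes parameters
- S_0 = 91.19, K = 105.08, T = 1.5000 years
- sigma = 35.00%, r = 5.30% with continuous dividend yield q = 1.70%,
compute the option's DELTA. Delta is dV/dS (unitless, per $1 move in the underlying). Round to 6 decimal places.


Answer: Delta = 0.491129

Derivation:
d1 = 0.0095606550; d2 = -0.4191000500
phi(d1) = 0.3989240479; exp(-qT) = 0.9748223790; exp(-rT) = 0.9235780200
N(d1) = 0.5038140914
Delta = exp(-qT) * N(d1) = 0.9748223790 * 0.5038140914 = 0.491129


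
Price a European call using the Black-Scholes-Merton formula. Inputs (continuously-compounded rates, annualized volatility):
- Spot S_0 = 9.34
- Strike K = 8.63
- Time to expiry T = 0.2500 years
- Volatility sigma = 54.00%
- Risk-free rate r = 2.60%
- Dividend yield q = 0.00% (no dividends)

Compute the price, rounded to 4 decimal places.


Answer: Price = 1.3924

Derivation:
d1 = (ln(S/K) + (r - q + 0.5*sigma^2) * T) / (sigma * sqrt(T)) = 0.45189536
d2 = d1 - sigma * sqrt(T) = 0.18189536
exp(-rT) = 0.99352108; exp(-qT) = 1.00000000
C = S_0 * exp(-qT) * N(d1) - K * exp(-rT) * N(d2)
N(d1) = 0.67432782; N(d2) = 0.57216758
C = 9.3400 * 1.00000000 * 0.67432782 - 8.6300 * 0.99352108 * 0.57216758 = 1.3924


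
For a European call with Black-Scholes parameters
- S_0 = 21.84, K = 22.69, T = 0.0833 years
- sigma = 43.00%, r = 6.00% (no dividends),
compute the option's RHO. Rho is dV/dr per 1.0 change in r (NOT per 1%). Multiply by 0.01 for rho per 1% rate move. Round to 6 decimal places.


d1 = -0.2053258490; d2 = -0.3294313284
phi(d1) = 0.3906208489; exp(-qT) = 1.0000000000; exp(-rT) = 0.9950144692
N(d2) = 0.3709148457
Rho = K*T*exp(-rT)*N(d2) = 22.6900 * 0.0833 * 0.9950144692 * 0.3709148457 = 0.697562

Answer: Rho = 0.697562


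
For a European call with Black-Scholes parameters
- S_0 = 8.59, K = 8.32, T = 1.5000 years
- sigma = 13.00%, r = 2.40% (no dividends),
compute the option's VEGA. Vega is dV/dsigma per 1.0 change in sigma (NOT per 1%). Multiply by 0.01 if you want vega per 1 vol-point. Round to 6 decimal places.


d1 = 0.5062999904; d2 = 0.3470831571
phi(d1) = 0.3509511028; exp(-qT) = 1.0000000000; exp(-rT) = 0.9646402935
Vega = S * exp(-qT) * phi(d1) * sqrt(T) = 8.5900 * 1.0000000000 * 0.3509511028 * 1.2247448714 = 3.692202

Answer: Vega = 3.692202


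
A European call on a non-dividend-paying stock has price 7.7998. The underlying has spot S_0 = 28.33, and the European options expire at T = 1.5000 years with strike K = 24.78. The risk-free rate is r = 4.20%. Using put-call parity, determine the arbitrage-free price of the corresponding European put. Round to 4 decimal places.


Put-call parity: C - P = S_0 * exp(-qT) - K * exp(-rT).
S_0 * exp(-qT) = 28.3300 * 1.00000000 = 28.33000000
K * exp(-rT) = 24.7800 * 0.93894347 = 23.26701928
P = C - S*exp(-qT) + K*exp(-rT)
P = 7.7998 - 28.33000000 + 23.26701928 = 2.7368

Answer: Put price = 2.7368


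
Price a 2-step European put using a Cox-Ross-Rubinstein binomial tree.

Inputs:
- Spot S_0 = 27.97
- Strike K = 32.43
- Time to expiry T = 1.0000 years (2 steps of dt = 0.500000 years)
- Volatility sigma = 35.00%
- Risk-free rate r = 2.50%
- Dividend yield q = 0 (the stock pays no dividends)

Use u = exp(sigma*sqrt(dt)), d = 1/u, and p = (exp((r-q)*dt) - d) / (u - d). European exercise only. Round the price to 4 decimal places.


Answer: Price = V(0,0) = 6.4794

Derivation:
dt = T/N = 0.500000
u = exp(sigma*sqrt(dt)) = 1.280803; d = 1/u = 0.780760
p = (exp((r-q)*dt) - d) / (u - d) = 0.463597
Discount per step: exp(-r*dt) = 0.987578
Stock lattice S(k, i) with i counting down-moves:
  k=0: S(0,0) = 27.9700
  k=1: S(1,0) = 35.8241; S(1,1) = 21.8379
  k=2: S(2,0) = 45.8836; S(2,1) = 27.9700; S(2,2) = 17.0501
Terminal payoffs V(N, i) = max(K - S_T, 0):
  V(2,0) = 0.000000; V(2,1) = 4.460000; V(2,2) = 15.379871
Backward induction: V(k, i) = exp(-r*dt) * [p * V(k+1, i) + (1-p) * V(k+1, i+1)].
  V(1,0) = exp(-r*dt) * [p*0.000000 + (1-p)*4.460000] = 2.362640
  V(1,1) = exp(-r*dt) * [p*4.460000 + (1-p)*15.379871] = 10.189289
  V(0,0) = exp(-r*dt) * [p*2.362640 + (1-p)*10.189289] = 6.479379
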